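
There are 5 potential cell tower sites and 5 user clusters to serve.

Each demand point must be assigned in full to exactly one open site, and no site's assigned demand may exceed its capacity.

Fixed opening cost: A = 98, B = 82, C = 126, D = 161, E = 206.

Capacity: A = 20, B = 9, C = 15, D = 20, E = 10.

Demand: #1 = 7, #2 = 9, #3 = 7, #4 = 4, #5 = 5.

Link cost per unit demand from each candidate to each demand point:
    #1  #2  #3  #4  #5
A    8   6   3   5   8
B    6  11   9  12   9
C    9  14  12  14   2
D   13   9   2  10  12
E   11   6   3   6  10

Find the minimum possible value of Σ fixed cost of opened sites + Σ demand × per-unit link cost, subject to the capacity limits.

Open {A, C}; cheapest assignment that respects the capacities:
  A (cap 20, load 20): #2, #3, #4 — cost 9×6 + 7×3 + 4×5 = 95
  C (cap 15, load 12): #1, #5 — cost 7×9 + 5×2 = 73
  Shipping 168, fixed 224 → total 392.
  Any other capacity-feasible assignment to {A, C} ships for at least 168.
Compare {A, B, C}: its best feasible assignment gives total 453.
Compare {A, D}: its best feasible assignment gives total 463.
Every other set of open sites that can feasibly serve all demand totals ≥ 453 even under its best assignment. Minimum: 392.

392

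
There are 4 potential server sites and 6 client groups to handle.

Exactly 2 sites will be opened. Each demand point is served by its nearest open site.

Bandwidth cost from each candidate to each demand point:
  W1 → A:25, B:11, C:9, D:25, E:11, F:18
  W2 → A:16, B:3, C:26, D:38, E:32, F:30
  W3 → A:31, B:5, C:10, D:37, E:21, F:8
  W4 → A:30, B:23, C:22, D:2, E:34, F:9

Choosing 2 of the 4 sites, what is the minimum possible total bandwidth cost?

Open {W1, W4}.
  A→W1 25, B→W1 11, C→W1 9, D→W4 2, E→W1 11, F→W4 9  ⇒ total 67.
Compare {W3, W4}: total 76.
Compare {W1, W2}: total 82.
No size-2 selection does better; minimum is 67.

67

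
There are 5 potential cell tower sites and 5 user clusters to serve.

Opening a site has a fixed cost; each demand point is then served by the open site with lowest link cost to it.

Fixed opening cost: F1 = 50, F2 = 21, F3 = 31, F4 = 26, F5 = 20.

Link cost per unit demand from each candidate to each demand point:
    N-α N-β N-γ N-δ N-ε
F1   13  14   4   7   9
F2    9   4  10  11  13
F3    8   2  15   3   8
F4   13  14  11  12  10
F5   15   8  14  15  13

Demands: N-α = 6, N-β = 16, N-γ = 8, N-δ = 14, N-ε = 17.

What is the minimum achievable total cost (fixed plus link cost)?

371

Open {F1, F3}: assign each demand point to its cheapest open site.
  N-α→F3 6×8=48, N-β→F3 16×2=32, N-γ→F1 8×4=32, N-δ→F3 14×3=42, N-ε→F3 17×8=136
  link cost 290, fixed 81 → total 371.
Compare {F2, F3}: link cost 338 + fixed 52 = 390.
Compare {F1, F3, F5}: link cost 290 + fixed 101 = 391.
Compare {F1, F2, F3}: link cost 290 + fixed 102 = 392.
All other subsets cost ≥ 390. Minimum total cost: 371.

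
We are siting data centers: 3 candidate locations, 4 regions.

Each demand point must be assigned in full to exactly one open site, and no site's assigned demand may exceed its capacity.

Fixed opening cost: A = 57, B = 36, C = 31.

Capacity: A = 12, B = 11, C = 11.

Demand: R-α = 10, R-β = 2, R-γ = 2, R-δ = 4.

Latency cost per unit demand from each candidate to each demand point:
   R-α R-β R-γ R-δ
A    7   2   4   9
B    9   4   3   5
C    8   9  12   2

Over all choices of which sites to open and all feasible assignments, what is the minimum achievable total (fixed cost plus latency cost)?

Open {B, C}; cheapest assignment that respects the capacities:
  B (cap 11, load 8): R-β, R-γ, R-δ — cost 2×4 + 2×3 + 4×5 = 34
  C (cap 11, load 10): R-α — cost 10×8 = 80
  Shipping 114, fixed 67 → total 181.
  Any other capacity-feasible assignment to {B, C} ships for at least 114.
Compare {A, C}: its best feasible assignment gives total 192.
Compare {A, B}: its best feasible assignment gives total 193.
Every other set of open sites that can feasibly serve all demand totals ≥ 192 even under its best assignment. Minimum: 181.

181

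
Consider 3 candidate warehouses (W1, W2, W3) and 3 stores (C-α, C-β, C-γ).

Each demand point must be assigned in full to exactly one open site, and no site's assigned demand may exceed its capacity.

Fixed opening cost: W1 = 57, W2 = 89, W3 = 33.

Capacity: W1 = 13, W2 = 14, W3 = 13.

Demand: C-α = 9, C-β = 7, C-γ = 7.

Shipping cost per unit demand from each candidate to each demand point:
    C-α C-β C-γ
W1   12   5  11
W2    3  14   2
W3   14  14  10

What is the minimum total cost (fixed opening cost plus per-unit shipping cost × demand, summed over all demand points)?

Open {W1, W2, W3}; cheapest assignment that respects the capacities:
  W1 (cap 13, load 7): C-β — cost 7×5 = 35
  W2 (cap 14, load 9): C-α — cost 9×3 = 27
  W3 (cap 13, load 7): C-γ — cost 7×10 = 70
  Shipping 132, fixed 179 → total 311.
  Any other capacity-feasible assignment to {W1, W2, W3} ships for at least 132.
Compare {W2, W3}: its best feasible assignment gives total 360.
Compare {W1, W2}: its best feasible assignment gives total 366.
Every other set of open sites that can feasibly serve all demand totals ≥ 360 even under its best assignment. Minimum: 311.

311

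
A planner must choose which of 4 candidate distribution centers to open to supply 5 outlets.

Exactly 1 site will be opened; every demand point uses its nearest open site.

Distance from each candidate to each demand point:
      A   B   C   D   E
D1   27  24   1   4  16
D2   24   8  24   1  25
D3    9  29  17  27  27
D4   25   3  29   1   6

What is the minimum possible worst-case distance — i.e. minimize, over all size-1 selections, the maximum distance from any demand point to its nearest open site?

Open {D2}.
  Farthest demand point is E at distance 25 (to D2); all others are ≤ 25.
With {D1} the worst case is 27.
With {D3} the worst case is 29.
No size-1 selection achieves below 25.

25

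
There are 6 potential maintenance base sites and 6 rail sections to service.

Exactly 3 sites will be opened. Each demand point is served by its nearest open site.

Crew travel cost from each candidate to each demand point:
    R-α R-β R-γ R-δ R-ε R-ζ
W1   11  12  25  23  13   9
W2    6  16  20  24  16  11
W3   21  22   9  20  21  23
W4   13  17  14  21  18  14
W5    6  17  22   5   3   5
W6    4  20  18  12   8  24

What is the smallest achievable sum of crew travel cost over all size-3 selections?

Open {W1, W3, W5}.
  R-α→W5 6, R-β→W1 12, R-γ→W3 9, R-δ→W5 5, R-ε→W5 3, R-ζ→W5 5  ⇒ total 40.
Compare {W3, W5, W6}: total 43.
Compare {W2, W3, W5}: total 44.
No size-3 selection does better; minimum is 40.

40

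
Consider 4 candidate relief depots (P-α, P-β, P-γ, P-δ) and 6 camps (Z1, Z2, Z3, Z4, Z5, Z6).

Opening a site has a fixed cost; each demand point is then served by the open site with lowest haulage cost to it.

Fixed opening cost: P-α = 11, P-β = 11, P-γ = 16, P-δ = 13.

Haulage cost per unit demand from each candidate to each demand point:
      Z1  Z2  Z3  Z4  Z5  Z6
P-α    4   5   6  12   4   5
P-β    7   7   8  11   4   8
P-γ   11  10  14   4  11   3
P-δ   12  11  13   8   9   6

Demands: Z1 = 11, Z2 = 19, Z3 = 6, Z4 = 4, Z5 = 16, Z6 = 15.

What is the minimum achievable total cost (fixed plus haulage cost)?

327

Open {P-α, P-γ}: assign each demand point to its cheapest open site.
  Z1→P-α 11×4=44, Z2→P-α 19×5=95, Z3→P-α 6×6=36, Z4→P-γ 4×4=16, Z5→P-α 16×4=64, Z6→P-γ 15×3=45
  haulage cost 300, fixed 27 → total 327.
Compare {P-α, P-β, P-γ}: haulage cost 300 + fixed 38 = 338.
Compare {P-α, P-γ, P-δ}: haulage cost 300 + fixed 40 = 340.
Compare {P-α, P-β, P-γ, P-δ}: haulage cost 300 + fixed 51 = 351.
All other subsets cost ≥ 338. Minimum total cost: 327.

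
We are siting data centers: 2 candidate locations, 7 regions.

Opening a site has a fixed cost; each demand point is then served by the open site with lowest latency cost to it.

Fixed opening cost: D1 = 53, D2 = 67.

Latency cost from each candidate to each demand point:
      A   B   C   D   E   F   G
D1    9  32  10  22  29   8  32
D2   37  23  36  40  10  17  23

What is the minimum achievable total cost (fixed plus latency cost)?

195

Open {D1}: assign each demand point to its cheapest open site.
  A→D1 9, B→D1 32, C→D1 10, D→D1 22, E→D1 29, F→D1 8, G→D1 32
  latency cost 142, fixed 53 → total 195.
Compare {D1, D2}: latency cost 105 + fixed 120 = 225.
Compare {D2}: latency cost 186 + fixed 67 = 253.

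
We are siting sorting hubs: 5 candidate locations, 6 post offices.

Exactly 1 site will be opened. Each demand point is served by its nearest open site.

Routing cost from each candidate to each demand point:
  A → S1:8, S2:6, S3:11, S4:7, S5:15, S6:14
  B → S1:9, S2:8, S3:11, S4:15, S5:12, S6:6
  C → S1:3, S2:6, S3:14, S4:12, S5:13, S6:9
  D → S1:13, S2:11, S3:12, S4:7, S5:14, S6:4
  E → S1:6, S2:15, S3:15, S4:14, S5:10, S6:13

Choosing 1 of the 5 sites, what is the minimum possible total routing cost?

57

Open {C}.
  S1→C 3, S2→C 6, S3→C 14, S4→C 12, S5→C 13, S6→C 9  ⇒ total 57.
Compare {A}: total 61.
Compare {B}: total 61.
No size-1 selection does better; minimum is 57.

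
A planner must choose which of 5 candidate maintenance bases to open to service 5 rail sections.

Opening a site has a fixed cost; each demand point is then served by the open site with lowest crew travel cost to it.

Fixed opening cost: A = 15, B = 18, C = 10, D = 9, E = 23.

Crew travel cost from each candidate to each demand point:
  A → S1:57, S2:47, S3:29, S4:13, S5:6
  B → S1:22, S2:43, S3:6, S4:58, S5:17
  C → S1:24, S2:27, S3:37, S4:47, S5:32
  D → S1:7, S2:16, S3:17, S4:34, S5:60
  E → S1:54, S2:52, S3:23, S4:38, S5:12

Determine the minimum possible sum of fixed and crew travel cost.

Open {A, D}: assign each demand point to its cheapest open site.
  S1→D 7, S2→D 16, S3→D 17, S4→A 13, S5→A 6
  crew travel cost 59, fixed 24 → total 83.
Compare {A, B, D}: crew travel cost 48 + fixed 42 = 90.
Compare {A, C, D}: crew travel cost 59 + fixed 34 = 93.
Compare {A, B, C, D}: crew travel cost 48 + fixed 52 = 100.
All other subsets cost ≥ 90. Minimum total cost: 83.

83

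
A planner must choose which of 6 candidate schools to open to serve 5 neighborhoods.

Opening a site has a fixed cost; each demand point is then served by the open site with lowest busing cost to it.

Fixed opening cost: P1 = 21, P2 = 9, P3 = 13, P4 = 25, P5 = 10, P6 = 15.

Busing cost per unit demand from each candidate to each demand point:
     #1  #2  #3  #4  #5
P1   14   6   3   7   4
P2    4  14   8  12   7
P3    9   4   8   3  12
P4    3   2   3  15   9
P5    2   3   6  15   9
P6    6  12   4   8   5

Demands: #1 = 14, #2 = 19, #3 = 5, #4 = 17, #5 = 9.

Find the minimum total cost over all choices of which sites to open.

Open {P1, P3, P5}: assign each demand point to its cheapest open site.
  #1→P5 14×2=28, #2→P5 19×3=57, #3→P1 5×3=15, #4→P3 17×3=51, #5→P1 9×4=36
  busing cost 187, fixed 44 → total 231.
Compare {P1, P3, P4, P5}: busing cost 168 + fixed 69 = 237.
Compare {P3, P5, P6}: busing cost 201 + fixed 38 = 239.
Compare {P1, P2, P3, P5}: busing cost 187 + fixed 53 = 240.
All other subsets cost ≥ 237. Minimum total cost: 231.

231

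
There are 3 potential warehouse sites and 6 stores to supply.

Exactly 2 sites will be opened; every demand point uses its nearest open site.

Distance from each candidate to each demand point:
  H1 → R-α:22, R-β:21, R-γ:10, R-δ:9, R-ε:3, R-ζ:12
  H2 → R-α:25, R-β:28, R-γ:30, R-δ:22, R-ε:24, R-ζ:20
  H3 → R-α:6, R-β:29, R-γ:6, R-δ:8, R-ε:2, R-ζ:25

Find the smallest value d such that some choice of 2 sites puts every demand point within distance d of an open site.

21

Open {H1, H3}.
  Farthest demand point is R-β at distance 21 (to H1); all others are ≤ 21.
With {H1, H2} the worst case is 22.
With {H2, H3} the worst case is 28.
No size-2 selection achieves below 21.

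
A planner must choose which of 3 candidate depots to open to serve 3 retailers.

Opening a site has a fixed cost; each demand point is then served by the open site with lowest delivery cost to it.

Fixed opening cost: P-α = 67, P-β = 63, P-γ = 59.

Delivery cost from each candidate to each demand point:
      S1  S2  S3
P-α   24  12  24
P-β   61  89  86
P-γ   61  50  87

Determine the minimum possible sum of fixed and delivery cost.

127

Open {P-α}: assign each demand point to its cheapest open site.
  S1→P-α 24, S2→P-α 12, S3→P-α 24
  delivery cost 60, fixed 67 → total 127.
Compare {P-α, P-γ}: delivery cost 60 + fixed 126 = 186.
Compare {P-α, P-β}: delivery cost 60 + fixed 130 = 190.
Compare {P-α, P-β, P-γ}: delivery cost 60 + fixed 189 = 249.
All other subsets cost ≥ 186. Minimum total cost: 127.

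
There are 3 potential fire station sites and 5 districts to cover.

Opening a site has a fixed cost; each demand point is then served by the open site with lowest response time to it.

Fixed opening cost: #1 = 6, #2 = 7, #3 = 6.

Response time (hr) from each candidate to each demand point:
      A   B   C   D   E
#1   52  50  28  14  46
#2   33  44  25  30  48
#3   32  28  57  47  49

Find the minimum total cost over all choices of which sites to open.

Open {#1, #3}: assign each demand point to its cheapest open site.
  A→#3 32, B→#3 28, C→#1 28, D→#1 14, E→#1 46
  response time 148, fixed 12 → total 160.
Compare {#1, #2, #3}: response time 145 + fixed 19 = 164.
Compare {#1, #2}: response time 162 + fixed 13 = 175.
Compare {#2, #3}: response time 163 + fixed 13 = 176.
All other subsets cost ≥ 164. Minimum total cost: 160.

160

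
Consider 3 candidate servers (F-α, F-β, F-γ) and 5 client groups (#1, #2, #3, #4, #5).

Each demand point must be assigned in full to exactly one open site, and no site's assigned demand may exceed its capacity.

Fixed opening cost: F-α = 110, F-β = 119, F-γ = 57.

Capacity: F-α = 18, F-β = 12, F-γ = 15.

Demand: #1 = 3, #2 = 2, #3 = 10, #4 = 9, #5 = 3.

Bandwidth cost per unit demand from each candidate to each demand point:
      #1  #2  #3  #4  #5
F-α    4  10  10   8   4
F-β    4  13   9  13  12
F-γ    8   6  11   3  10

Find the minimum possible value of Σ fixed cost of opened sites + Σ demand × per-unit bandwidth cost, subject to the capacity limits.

330

Open {F-α, F-γ}; cheapest assignment that respects the capacities:
  F-α (cap 18, load 16): #1, #3, #5 — cost 3×4 + 10×10 + 3×4 = 124
  F-γ (cap 15, load 11): #2, #4 — cost 2×6 + 9×3 = 39
  Shipping 163, fixed 167 → total 330.
  Any other capacity-feasible assignment to {F-α, F-γ} ships for at least 163.
Compare {F-β, F-γ}: its best feasible assignment gives total 373.
Compare {F-α, F-β}: its best feasible assignment gives total 435.
Every other set of open sites that can feasibly serve all demand totals ≥ 373 even under its best assignment. Minimum: 330.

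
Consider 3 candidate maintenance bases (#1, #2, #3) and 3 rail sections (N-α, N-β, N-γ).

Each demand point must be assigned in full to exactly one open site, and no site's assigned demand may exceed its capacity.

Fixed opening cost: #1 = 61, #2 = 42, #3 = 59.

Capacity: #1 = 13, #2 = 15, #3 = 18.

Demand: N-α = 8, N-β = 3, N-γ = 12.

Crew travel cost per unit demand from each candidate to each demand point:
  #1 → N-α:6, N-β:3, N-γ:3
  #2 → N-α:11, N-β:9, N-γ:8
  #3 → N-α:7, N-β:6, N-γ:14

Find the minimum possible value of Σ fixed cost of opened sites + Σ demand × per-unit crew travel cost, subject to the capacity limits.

Open {#1, #3}; cheapest assignment that respects the capacities:
  #1 (cap 13, load 12): N-γ — cost 12×3 = 36
  #3 (cap 18, load 11): N-α, N-β — cost 8×7 + 3×6 = 74
  Shipping 110, fixed 120 → total 230.
  Any other capacity-feasible assignment to {#1, #3} ships for at least 110.
Compare {#1, #2}: its best feasible assignment gives total 254.
Compare {#2, #3}: its best feasible assignment gives total 271.
Every other set of open sites that can feasibly serve all demand totals ≥ 254 even under its best assignment. Minimum: 230.

230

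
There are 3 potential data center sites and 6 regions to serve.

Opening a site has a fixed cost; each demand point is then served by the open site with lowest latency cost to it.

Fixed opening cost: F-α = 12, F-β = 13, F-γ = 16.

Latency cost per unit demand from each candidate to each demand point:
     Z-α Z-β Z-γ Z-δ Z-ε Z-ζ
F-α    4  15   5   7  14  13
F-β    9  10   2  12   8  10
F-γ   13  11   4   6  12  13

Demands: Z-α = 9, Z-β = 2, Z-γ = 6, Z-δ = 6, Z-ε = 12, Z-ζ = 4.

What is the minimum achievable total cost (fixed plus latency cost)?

Open {F-α, F-β}: assign each demand point to its cheapest open site.
  Z-α→F-α 9×4=36, Z-β→F-β 2×10=20, Z-γ→F-β 6×2=12, Z-δ→F-α 6×7=42, Z-ε→F-β 12×8=96, Z-ζ→F-β 4×10=40
  latency cost 246, fixed 25 → total 271.
Compare {F-α, F-β, F-γ}: latency cost 240 + fixed 41 = 281.
Compare {F-β, F-γ}: latency cost 285 + fixed 29 = 314.
Compare {F-β}: latency cost 321 + fixed 13 = 334.
All other subsets cost ≥ 281. Minimum total cost: 271.

271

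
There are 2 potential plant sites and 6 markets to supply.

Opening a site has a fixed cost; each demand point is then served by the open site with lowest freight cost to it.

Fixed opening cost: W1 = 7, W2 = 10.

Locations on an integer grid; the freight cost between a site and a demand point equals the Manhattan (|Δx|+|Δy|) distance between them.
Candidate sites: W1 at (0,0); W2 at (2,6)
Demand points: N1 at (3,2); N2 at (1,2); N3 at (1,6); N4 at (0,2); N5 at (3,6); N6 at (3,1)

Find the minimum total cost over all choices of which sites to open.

33

Open {W1, W2}: assign each demand point to its cheapest open site.
  N1→W1 5, N2→W1 3, N3→W2 1, N4→W1 2, N5→W2 1, N6→W1 4
  freight cost 16, fixed 17 → total 33.
Compare {W2}: freight cost 24 + fixed 10 = 34.
Compare {W1}: freight cost 30 + fixed 7 = 37.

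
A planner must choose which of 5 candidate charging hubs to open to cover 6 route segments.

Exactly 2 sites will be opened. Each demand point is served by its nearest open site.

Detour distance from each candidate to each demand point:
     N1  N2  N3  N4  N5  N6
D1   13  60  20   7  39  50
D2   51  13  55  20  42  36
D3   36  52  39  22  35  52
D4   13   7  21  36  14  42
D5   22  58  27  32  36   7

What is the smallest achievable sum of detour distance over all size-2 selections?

Open {D4, D5}.
  N1→D4 13, N2→D4 7, N3→D4 21, N4→D5 32, N5→D4 14, N6→D5 7  ⇒ total 94.
Compare {D1, D4}: total 103.
Compare {D2, D4}: total 111.
No size-2 selection does better; minimum is 94.

94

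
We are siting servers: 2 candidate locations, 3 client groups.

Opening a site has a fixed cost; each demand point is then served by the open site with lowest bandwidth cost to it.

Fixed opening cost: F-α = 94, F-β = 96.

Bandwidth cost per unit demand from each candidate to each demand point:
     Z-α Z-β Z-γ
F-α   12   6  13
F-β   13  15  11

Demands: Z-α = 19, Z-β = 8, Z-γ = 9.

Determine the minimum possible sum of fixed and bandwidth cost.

487

Open {F-α}: assign each demand point to its cheapest open site.
  Z-α→F-α 19×12=228, Z-β→F-α 8×6=48, Z-γ→F-α 9×13=117
  bandwidth cost 393, fixed 94 → total 487.
Compare {F-β}: bandwidth cost 466 + fixed 96 = 562.
Compare {F-α, F-β}: bandwidth cost 375 + fixed 190 = 565.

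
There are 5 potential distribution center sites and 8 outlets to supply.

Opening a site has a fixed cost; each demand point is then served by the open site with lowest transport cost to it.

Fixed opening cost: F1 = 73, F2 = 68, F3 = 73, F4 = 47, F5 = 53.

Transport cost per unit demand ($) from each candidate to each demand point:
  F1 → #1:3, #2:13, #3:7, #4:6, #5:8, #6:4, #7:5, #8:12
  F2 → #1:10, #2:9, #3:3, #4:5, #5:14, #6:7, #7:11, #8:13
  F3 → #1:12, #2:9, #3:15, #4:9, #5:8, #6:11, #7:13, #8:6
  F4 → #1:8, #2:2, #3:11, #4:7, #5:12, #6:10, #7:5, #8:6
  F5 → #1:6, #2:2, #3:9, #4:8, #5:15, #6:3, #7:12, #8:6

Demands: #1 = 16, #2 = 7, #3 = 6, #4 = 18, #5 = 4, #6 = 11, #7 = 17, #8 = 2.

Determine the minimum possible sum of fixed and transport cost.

Open {F1, F5}: assign each demand point to its cheapest open site.
  #1→F1 16×3=48, #2→F5 7×2=14, #3→F1 6×7=42, #4→F1 18×6=108, #5→F1 4×8=32, #6→F5 11×3=33, #7→F1 17×5=85, #8→F5 2×6=12
  transport cost 374, fixed 126 → total 500.
Compare {F1, F4}: transport cost 385 + fixed 120 = 505.
Compare {F1, F2, F5}: transport cost 332 + fixed 194 = 526.
Compare {F1, F2, F4}: transport cost 343 + fixed 188 = 531.
All other subsets cost ≥ 505. Minimum total cost: 500.

500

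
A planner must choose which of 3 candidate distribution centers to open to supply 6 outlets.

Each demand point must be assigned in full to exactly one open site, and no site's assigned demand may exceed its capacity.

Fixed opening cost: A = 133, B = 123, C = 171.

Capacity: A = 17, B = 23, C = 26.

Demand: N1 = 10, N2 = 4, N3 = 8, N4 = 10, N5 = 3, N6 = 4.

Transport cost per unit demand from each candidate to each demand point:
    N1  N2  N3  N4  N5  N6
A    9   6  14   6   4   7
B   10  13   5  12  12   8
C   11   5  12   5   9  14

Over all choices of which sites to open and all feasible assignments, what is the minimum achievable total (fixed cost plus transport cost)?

524

Open {A, B}; cheapest assignment that respects the capacities:
  A (cap 17, load 17): N2, N4, N5 — cost 4×6 + 10×6 + 3×4 = 96
  B (cap 23, load 22): N1, N3, N6 — cost 10×10 + 8×5 + 4×8 = 172
  Shipping 268, fixed 256 → total 524.
  Any other capacity-feasible assignment to {A, B} ships for at least 268.
Compare {B, C}: its best feasible assignment gives total 563.
Compare {A, C}: its best feasible assignment gives total 600.
Every other set of open sites that can feasibly serve all demand totals ≥ 563 even under its best assignment. Minimum: 524.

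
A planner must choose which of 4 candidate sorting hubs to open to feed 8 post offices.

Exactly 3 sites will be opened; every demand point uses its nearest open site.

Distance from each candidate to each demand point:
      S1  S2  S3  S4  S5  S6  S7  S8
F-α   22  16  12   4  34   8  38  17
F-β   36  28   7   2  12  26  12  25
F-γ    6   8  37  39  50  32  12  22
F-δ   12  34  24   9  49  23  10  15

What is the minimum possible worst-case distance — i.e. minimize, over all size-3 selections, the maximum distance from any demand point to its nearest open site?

Open {F-α, F-β, F-δ}.
  Farthest demand point is S2 at distance 16 (to F-α); all others are ≤ 16.
With {F-α, F-β, F-γ} the worst case is 17.
With {F-β, F-γ, F-δ} the worst case is 23.
No size-3 selection achieves below 16.

16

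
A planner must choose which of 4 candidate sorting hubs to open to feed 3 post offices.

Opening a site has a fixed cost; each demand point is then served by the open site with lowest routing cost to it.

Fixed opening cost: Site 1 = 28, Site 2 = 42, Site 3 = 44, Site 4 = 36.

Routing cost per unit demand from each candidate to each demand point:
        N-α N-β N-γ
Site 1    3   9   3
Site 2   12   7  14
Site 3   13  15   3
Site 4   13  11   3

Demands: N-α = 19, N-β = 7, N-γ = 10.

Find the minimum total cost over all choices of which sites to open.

178

Open {Site 1}: assign each demand point to its cheapest open site.
  N-α→Site 1 19×3=57, N-β→Site 1 7×9=63, N-γ→Site 1 10×3=30
  routing cost 150, fixed 28 → total 178.
Compare {Site 1, Site 2}: routing cost 136 + fixed 70 = 206.
Compare {Site 1, Site 4}: routing cost 150 + fixed 64 = 214.
Compare {Site 1, Site 3}: routing cost 150 + fixed 72 = 222.
All other subsets cost ≥ 206. Minimum total cost: 178.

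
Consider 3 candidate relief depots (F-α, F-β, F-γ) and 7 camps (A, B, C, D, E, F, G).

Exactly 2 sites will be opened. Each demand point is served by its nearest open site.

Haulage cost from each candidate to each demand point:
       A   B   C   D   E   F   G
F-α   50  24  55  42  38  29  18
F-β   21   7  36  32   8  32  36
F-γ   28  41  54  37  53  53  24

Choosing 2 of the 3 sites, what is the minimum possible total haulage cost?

Open {F-α, F-β}.
  A→F-β 21, B→F-β 7, C→F-β 36, D→F-β 32, E→F-β 8, F→F-α 29, G→F-α 18  ⇒ total 151.
Compare {F-β, F-γ}: total 160.
Compare {F-α, F-γ}: total 228.

151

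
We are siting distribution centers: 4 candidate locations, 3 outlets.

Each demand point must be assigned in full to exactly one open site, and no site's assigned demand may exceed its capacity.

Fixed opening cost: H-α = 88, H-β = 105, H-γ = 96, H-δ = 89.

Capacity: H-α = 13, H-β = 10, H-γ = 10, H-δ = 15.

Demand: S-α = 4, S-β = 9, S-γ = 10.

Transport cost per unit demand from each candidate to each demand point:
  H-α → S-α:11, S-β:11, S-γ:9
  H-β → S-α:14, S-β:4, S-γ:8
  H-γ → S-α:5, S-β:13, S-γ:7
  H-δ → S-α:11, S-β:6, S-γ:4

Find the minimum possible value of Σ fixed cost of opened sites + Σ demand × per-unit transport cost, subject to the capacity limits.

314

Open {H-β, H-δ}; cheapest assignment that respects the capacities:
  H-β (cap 10, load 9): S-β — cost 9×4 = 36
  H-δ (cap 15, load 14): S-α, S-γ — cost 4×11 + 10×4 = 84
  Shipping 120, fixed 194 → total 314.
  Any other capacity-feasible assignment to {H-β, H-δ} ships for at least 120.
Compare {H-γ, H-δ}: its best feasible assignment gives total 353.
Compare {H-α, H-δ}: its best feasible assignment gives total 360.
Every other set of open sites that can feasibly serve all demand totals ≥ 353 even under its best assignment. Minimum: 314.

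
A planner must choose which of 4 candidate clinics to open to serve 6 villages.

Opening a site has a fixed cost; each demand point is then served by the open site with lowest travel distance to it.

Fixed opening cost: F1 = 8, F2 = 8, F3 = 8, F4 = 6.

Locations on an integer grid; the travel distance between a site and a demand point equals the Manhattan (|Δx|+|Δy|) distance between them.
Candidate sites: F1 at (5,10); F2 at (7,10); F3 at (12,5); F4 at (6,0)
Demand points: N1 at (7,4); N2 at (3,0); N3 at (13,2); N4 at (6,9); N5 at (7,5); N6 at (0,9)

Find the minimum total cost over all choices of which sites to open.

45

Open {F1, F4}: assign each demand point to its cheapest open site.
  N1→F4 5, N2→F4 3, N3→F4 9, N4→F1 2, N5→F4 6, N6→F1 6
  travel distance 31, fixed 14 → total 45.
Compare {F2, F4}: travel distance 32 + fixed 14 = 46.
Compare {F1, F3, F4}: travel distance 25 + fixed 22 = 47.
Compare {F2, F3, F4}: travel distance 27 + fixed 22 = 49.
All other subsets cost ≥ 46. Minimum total cost: 45.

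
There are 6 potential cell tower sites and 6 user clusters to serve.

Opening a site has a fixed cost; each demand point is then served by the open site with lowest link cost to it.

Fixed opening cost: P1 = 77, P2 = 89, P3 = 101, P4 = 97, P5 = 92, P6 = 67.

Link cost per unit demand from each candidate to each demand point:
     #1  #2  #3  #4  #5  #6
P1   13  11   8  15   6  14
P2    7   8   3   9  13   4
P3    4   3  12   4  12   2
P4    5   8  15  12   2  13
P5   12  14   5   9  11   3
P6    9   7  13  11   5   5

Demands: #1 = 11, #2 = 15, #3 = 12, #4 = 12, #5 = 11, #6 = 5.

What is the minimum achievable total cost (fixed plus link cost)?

Open {P1, P3}: assign each demand point to its cheapest open site.
  #1→P3 11×4=44, #2→P3 15×3=45, #3→P1 12×8=96, #4→P3 12×4=48, #5→P1 11×6=66, #6→P3 5×2=10
  link cost 309, fixed 178 → total 487.
Compare {P2, P3, P4}: link cost 205 + fixed 287 = 492.
Compare {P2, P3, P6}: link cost 238 + fixed 257 = 495.
Compare {P2, P3}: link cost 315 + fixed 190 = 505.
All other subsets cost ≥ 492. Minimum total cost: 487.

487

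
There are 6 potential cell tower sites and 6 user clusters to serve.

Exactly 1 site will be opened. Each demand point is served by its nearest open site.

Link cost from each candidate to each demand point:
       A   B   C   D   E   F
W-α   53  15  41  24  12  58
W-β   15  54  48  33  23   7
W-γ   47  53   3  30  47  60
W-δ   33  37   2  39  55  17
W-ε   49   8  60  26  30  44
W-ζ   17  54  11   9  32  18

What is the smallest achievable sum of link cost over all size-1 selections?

141

Open {W-ζ}.
  A→W-ζ 17, B→W-ζ 54, C→W-ζ 11, D→W-ζ 9, E→W-ζ 32, F→W-ζ 18  ⇒ total 141.
Compare {W-β}: total 180.
Compare {W-δ}: total 183.
No size-1 selection does better; minimum is 141.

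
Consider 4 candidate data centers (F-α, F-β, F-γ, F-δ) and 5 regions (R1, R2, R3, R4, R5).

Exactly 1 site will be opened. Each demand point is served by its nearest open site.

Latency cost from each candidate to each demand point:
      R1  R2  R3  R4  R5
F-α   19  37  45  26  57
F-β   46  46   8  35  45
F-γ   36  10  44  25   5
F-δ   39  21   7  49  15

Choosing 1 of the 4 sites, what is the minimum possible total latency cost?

120

Open {F-γ}.
  R1→F-γ 36, R2→F-γ 10, R3→F-γ 44, R4→F-γ 25, R5→F-γ 5  ⇒ total 120.
Compare {F-δ}: total 131.
Compare {F-β}: total 180.
No size-1 selection does better; minimum is 120.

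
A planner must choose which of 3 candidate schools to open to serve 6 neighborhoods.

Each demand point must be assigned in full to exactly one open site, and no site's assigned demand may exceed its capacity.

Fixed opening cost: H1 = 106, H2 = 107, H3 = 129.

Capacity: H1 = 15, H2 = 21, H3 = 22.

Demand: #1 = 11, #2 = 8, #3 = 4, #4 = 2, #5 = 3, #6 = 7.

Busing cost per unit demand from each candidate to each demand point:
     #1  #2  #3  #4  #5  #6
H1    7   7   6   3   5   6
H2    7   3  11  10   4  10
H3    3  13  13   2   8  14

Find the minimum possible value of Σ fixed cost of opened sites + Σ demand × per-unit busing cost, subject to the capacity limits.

Open {H1, H2}; cheapest assignment that respects the capacities:
  H1 (cap 15, load 14): #3, #5, #6 — cost 4×6 + 3×5 + 7×6 = 81
  H2 (cap 21, load 21): #1, #2, #4 — cost 11×7 + 8×3 + 2×10 = 121
  Shipping 202, fixed 213 → total 415.
  Any other capacity-feasible assignment to {H1, H2} ships for at least 202.
Compare {H2, H3}: its best feasible assignment gives total 431.
Compare {H1, H3}: its best feasible assignment gives total 446.
Every other set of open sites that can feasibly serve all demand totals ≥ 431 even under its best assignment. Minimum: 415.

415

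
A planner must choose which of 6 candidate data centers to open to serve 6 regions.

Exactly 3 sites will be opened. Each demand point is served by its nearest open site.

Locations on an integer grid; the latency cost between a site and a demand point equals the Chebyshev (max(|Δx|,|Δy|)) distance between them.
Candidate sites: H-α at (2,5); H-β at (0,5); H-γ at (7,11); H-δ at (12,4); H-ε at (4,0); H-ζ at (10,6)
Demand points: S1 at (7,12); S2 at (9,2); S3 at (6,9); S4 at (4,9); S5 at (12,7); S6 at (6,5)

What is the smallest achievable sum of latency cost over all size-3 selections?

15

Open {H-γ, H-δ, H-ζ}.
  S1→H-γ 1, S2→H-δ 3, S3→H-γ 2, S4→H-γ 3, S5→H-ζ 2, S6→H-ζ 4  ⇒ total 15.
Compare {H-α, H-γ, H-δ}: total 16.
Compare {H-α, H-γ, H-ζ}: total 16.
No size-3 selection does better; minimum is 15.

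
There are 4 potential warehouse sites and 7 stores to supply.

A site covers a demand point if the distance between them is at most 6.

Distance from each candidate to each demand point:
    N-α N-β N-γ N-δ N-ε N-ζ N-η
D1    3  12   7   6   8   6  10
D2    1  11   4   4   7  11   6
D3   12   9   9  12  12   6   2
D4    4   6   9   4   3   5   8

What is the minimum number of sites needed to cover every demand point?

Coverage sets (demand points within 6 of each site):
  D1: {N-α, N-δ, N-ζ}
  D2: {N-α, N-γ, N-δ, N-η}
  D3: {N-ζ, N-η}
  D4: {N-α, N-β, N-δ, N-ε, N-ζ}
No single site covers all 7 demand points.
But {D2, D4} covers everything, so the minimum is 2.

2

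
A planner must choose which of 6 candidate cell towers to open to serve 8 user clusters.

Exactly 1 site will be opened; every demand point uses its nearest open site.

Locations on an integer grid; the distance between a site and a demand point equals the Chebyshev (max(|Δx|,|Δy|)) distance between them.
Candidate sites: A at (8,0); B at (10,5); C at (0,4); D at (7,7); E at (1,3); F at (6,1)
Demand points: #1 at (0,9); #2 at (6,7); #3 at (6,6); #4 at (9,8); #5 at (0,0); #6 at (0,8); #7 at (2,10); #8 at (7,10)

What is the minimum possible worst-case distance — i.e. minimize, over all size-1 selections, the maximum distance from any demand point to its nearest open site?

7

Open {D}.
  Farthest demand point is #1 at distance 7 (to D); all others are ≤ 7.
With {E} the worst case is 8.
With {C} the worst case is 9.
No size-1 selection achieves below 7.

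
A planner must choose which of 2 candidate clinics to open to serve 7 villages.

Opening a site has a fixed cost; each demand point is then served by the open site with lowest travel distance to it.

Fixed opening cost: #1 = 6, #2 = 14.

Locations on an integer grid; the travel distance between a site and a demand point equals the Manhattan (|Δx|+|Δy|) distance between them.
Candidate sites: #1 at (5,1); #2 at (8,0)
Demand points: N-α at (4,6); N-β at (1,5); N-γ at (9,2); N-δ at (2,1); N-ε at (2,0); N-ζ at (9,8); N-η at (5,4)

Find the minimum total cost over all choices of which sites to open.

46

Open {#1}: assign each demand point to its cheapest open site.
  N-α→#1 6, N-β→#1 8, N-γ→#1 5, N-δ→#1 3, N-ε→#1 4, N-ζ→#1 11, N-η→#1 3
  travel distance 40, fixed 6 → total 46.
Compare {#1, #2}: travel distance 36 + fixed 20 = 56.
Compare {#2}: travel distance 54 + fixed 14 = 68.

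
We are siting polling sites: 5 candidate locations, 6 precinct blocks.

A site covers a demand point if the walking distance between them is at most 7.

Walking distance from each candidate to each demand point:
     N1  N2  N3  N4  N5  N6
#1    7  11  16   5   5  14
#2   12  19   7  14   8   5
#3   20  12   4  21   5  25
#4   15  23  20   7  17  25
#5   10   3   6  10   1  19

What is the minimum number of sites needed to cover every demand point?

Coverage sets (demand points within 7 of each site):
  #1: {N1, N4, N5}
  #2: {N3, N6}
  #3: {N3, N5}
  #4: {N4}
  #5: {N2, N3, N5}
No 2 sites suffice: every size-2 union leaves at least one demand point uncovered.
But {#1, #2, #5} covers everything, so the minimum is 3.

3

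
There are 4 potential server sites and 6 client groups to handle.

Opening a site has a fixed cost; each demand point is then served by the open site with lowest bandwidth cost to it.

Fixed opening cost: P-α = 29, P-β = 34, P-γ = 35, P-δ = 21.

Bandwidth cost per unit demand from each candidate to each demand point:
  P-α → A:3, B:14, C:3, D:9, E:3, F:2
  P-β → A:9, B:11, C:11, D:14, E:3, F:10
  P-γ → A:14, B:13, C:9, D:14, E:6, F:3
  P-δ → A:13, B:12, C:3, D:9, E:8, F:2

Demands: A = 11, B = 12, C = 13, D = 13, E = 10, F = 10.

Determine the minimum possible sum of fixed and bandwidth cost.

Open {P-α, P-δ}: assign each demand point to its cheapest open site.
  A→P-α 11×3=33, B→P-δ 12×12=144, C→P-α 13×3=39, D→P-α 13×9=117, E→P-α 10×3=30, F→P-α 10×2=20
  bandwidth cost 383, fixed 50 → total 433.
Compare {P-α, P-β}: bandwidth cost 371 + fixed 63 = 434.
Compare {P-α}: bandwidth cost 407 + fixed 29 = 436.
Compare {P-α, P-β, P-δ}: bandwidth cost 371 + fixed 84 = 455.
All other subsets cost ≥ 434. Minimum total cost: 433.

433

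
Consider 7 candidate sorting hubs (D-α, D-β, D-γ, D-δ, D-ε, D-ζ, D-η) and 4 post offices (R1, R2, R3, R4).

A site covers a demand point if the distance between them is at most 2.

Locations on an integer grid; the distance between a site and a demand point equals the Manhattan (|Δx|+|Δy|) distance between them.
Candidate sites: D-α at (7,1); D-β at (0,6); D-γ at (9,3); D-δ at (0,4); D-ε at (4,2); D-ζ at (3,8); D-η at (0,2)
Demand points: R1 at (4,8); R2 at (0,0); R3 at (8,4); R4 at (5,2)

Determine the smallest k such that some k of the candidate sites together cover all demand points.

Coverage sets (demand points within 2 of each site):
  D-α: {}
  D-β: {}
  D-γ: {R3}
  D-δ: {}
  D-ε: {R4}
  D-ζ: {R1}
  D-η: {R2}
No 3 sites suffice: every size-3 union leaves at least one demand point uncovered.
But {D-γ, D-ε, D-ζ, D-η} covers everything, so the minimum is 4.

4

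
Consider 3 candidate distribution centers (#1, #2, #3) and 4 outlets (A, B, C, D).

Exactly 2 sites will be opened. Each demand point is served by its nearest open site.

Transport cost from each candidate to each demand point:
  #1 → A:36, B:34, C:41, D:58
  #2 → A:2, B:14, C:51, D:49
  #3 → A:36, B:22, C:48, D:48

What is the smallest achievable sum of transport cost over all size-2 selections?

106

Open {#1, #2}.
  A→#2 2, B→#2 14, C→#1 41, D→#2 49  ⇒ total 106.
Compare {#2, #3}: total 112.
Compare {#1, #3}: total 147.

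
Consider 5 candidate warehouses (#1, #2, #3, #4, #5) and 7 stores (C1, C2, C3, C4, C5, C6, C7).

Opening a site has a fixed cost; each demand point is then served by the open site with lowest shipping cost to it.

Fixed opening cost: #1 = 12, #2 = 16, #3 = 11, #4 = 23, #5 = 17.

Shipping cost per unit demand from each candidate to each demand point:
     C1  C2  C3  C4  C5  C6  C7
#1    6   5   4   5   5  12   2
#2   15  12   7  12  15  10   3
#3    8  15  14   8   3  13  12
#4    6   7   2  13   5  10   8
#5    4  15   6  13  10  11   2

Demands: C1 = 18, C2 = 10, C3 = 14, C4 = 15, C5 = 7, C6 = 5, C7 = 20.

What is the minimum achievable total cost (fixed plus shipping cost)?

Open {#1, #3, #4, #5}: assign each demand point to its cheapest open site.
  C1→#5 18×4=72, C2→#1 10×5=50, C3→#4 14×2=28, C4→#1 15×5=75, C5→#3 7×3=21, C6→#4 5×10=50, C7→#1 20×2=40
  shipping cost 336, fixed 63 → total 399.
Compare {#1, #4, #5}: shipping cost 350 + fixed 52 = 402.
Compare {#1, #3, #5}: shipping cost 369 + fixed 40 = 409.
Compare {#1, #5}: shipping cost 383 + fixed 29 = 412.
All other subsets cost ≥ 402. Minimum total cost: 399.

399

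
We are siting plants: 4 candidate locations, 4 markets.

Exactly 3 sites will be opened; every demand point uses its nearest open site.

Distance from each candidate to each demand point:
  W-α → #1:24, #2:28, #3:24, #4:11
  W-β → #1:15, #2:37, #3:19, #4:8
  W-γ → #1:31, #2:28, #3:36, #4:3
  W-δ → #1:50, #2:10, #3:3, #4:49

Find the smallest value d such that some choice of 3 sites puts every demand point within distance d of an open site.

Open {W-α, W-β, W-δ}.
  Farthest demand point is #1 at distance 15 (to W-β); all others are ≤ 15.
With {W-β, W-γ, W-δ} the worst case is 15.
With {W-α, W-γ, W-δ} the worst case is 24.
No size-3 selection achieves below 15.

15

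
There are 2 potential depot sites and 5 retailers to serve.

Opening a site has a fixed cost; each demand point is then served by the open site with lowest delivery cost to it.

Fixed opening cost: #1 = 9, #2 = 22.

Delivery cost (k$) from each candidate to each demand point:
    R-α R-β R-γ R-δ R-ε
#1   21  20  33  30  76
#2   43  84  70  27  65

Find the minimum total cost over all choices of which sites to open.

Open {#1}: assign each demand point to its cheapest open site.
  R-α→#1 21, R-β→#1 20, R-γ→#1 33, R-δ→#1 30, R-ε→#1 76
  delivery cost 180, fixed 9 → total 189.
Compare {#1, #2}: delivery cost 166 + fixed 31 = 197.
Compare {#2}: delivery cost 289 + fixed 22 = 311.

189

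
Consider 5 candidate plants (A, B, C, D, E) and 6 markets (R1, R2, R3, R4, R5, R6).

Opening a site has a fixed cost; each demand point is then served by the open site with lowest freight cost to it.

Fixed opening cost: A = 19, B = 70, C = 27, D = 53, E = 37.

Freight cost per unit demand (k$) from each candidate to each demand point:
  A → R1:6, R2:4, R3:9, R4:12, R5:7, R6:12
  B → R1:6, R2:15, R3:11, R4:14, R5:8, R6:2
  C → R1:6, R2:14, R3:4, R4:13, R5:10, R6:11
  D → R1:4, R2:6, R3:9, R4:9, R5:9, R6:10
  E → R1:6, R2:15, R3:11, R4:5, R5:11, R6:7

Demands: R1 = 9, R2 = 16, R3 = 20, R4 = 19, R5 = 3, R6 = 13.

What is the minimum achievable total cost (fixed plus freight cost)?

Open {A, C, E}: assign each demand point to its cheapest open site.
  R1→A 9×6=54, R2→A 16×4=64, R3→C 20×4=80, R4→E 19×5=95, R5→A 3×7=21, R6→E 13×7=91
  freight cost 405, fixed 83 → total 488.
Compare {A, B, C, E}: freight cost 340 + fixed 153 = 493.
Compare {A, C, D, E}: freight cost 387 + fixed 136 = 523.
Compare {A, B, C, D, E}: freight cost 322 + fixed 206 = 528.
All other subsets cost ≥ 493. Minimum total cost: 488.

488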